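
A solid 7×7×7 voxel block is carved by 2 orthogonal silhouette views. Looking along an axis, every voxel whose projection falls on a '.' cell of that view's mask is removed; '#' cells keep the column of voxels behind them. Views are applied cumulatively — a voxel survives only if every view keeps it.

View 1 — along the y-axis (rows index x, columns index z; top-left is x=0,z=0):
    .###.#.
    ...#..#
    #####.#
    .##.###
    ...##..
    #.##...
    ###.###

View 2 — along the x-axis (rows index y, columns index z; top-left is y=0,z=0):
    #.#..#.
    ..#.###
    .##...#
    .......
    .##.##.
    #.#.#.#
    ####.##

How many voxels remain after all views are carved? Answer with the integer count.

before carving: 343 voxels (7×7×7)
V1 y: intersect with XZ mask (28 set) -- 196 left
V2 x: intersect with YZ mask (24 set) -- 96 left

|visual hull| = 96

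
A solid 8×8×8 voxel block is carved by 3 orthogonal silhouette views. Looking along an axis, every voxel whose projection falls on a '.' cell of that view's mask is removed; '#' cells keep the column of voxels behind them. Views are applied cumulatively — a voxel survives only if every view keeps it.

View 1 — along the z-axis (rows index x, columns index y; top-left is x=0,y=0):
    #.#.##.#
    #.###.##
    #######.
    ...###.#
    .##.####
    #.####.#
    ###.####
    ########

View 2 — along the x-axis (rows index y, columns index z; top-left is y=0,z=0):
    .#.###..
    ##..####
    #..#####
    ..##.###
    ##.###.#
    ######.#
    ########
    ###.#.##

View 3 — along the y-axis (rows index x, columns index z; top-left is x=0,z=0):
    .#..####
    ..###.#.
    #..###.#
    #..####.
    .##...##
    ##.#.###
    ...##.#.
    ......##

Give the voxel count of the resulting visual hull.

before carving: 512 voxels (8×8×8)
after view 1 [z-axis, 49 of 64 cells solid] → remaining = 392
after view 2 [x-axis, 48 of 64 cells solid] → remaining = 294
after view 3 [y-axis, 34 of 64 cells solid] → remaining = 152

152 voxels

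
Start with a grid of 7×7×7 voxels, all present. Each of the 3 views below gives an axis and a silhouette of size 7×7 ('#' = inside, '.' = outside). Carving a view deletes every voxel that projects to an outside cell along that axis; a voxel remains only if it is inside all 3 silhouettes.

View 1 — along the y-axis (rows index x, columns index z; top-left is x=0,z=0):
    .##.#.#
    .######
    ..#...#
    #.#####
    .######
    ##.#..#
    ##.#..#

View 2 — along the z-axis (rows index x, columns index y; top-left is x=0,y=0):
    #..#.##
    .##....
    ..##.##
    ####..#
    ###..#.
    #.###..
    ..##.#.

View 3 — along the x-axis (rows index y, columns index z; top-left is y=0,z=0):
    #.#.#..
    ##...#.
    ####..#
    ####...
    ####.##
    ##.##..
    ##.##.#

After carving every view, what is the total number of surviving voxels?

before carving: 343 voxels (7×7×7)
V1 y: intersect with XZ mask (32 set) -- 224 left
V2 z: intersect with XY mask (26 set) -- 118 left
V3 x: intersect with YZ mask (30 set) -- 68 left

|visual hull| = 68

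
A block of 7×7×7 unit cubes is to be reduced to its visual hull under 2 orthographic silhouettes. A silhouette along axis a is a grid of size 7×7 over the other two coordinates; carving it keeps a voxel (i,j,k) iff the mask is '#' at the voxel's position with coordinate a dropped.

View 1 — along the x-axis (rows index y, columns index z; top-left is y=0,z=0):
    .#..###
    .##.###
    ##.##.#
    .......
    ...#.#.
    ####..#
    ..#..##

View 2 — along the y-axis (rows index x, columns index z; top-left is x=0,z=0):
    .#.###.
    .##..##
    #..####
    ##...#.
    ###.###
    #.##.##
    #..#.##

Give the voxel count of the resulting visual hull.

before carving: 343 voxels (7×7×7)
step 1: project along x, AND mask (24/49) → |grid| = 168
step 2: project along y, AND mask (31/49) → |grid| = 109

voxel count = 109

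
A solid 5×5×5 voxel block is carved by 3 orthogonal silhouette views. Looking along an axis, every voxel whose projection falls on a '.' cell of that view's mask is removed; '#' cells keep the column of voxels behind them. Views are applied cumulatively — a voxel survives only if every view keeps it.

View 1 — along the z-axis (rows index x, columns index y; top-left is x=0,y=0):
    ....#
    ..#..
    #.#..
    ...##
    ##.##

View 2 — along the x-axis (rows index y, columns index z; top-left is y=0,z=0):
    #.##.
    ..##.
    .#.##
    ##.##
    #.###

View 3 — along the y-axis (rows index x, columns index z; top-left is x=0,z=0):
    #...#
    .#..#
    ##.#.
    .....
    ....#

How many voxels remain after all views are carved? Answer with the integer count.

full grid |V| = 125
V1 z: intersect with XY mask (10 set) -- 50 left
V2 x: intersect with YZ mask (16 set) -- 34 left
V3 y: intersect with XZ mask (8 set) -- 10 left

10 voxels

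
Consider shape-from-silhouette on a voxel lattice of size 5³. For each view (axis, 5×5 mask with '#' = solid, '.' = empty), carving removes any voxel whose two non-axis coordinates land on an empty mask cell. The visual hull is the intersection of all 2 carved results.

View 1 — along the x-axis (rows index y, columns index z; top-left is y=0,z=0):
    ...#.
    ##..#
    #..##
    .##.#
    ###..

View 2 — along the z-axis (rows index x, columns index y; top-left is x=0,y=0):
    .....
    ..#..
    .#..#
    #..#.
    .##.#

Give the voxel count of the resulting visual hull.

|visual hull| = 22

start: 5×5×5 = 125 voxels
V1 x: intersect with YZ mask (13 set) -- 65 left
V2 z: intersect with XY mask (8 set) -- 22 left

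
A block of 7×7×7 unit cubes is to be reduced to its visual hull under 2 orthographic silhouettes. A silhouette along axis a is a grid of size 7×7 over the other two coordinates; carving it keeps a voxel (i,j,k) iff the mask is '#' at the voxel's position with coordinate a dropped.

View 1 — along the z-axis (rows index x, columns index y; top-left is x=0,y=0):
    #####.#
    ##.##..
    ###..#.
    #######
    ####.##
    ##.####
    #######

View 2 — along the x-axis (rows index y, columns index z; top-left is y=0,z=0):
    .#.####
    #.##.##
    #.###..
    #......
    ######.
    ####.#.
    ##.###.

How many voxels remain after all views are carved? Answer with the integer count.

before carving: 343 voxels (7×7×7)
after view 1 [z-axis, 40 of 49 cells solid] → remaining = 280
after view 2 [x-axis, 31 of 49 cells solid] → remaining = 176

|visual hull| = 176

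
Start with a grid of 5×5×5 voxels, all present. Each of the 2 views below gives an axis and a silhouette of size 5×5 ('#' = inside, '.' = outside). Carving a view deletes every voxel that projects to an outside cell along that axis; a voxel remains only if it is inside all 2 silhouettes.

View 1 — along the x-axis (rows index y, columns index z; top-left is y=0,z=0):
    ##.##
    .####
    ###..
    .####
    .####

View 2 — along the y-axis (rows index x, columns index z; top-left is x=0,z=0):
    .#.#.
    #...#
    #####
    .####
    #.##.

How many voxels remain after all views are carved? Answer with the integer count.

voxel count = 61

full grid |V| = 125
carve view 1 (along x, YZ-mask fill 19/25): 95 voxels remain
carve view 2 (along y, XZ-mask fill 16/25): 61 voxels remain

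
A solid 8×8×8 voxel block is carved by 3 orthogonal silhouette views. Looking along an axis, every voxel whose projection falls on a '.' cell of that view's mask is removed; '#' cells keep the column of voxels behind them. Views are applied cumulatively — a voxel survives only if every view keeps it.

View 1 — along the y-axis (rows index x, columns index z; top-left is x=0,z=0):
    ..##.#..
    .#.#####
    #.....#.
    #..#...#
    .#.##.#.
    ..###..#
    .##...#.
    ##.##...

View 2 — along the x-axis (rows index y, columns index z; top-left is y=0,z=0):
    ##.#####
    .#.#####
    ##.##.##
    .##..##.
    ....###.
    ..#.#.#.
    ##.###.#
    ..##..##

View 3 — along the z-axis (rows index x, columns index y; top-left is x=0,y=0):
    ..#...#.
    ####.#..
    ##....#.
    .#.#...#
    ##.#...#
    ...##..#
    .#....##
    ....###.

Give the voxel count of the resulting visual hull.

before carving: 512 voxels (8×8×8)
[1] y-view keeps 29 columns → grid now 232
[2] x-view keeps 39 columns → grid now 145
[3] z-view keeps 26 columns → grid now 61

voxel count = 61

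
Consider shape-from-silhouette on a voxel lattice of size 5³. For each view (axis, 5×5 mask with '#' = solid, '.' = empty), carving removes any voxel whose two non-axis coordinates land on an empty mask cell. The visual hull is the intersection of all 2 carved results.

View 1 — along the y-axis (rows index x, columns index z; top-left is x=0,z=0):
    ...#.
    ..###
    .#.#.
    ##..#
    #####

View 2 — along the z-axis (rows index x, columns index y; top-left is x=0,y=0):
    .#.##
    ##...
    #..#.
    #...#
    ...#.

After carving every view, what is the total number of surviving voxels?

before carving: 125 voxels (5×5×5)
carve view 1 (along y, XZ-mask fill 14/25): 70 voxels remain
carve view 2 (along z, XY-mask fill 10/25): 24 voxels remain

remaining voxels: 24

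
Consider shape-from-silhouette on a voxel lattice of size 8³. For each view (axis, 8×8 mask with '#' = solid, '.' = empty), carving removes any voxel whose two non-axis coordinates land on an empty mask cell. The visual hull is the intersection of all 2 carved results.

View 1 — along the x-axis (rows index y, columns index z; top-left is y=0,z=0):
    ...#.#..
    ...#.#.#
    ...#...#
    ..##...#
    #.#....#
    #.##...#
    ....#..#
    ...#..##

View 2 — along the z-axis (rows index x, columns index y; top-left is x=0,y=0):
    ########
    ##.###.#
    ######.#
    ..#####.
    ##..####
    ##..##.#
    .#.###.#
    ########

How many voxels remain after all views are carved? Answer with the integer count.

before carving: 512 voxels (8×8×8)
[1] x-view keeps 22 columns → grid now 176
[2] z-view keeps 50 columns → grid now 144

remaining voxels: 144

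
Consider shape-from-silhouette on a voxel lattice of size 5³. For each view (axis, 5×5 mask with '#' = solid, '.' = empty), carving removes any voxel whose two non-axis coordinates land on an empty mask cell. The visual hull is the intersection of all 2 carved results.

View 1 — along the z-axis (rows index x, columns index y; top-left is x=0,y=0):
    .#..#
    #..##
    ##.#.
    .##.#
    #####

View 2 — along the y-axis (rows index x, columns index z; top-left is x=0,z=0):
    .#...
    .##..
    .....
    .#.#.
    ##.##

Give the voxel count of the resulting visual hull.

full grid |V| = 125
V1 z: intersect with XY mask (16 set) -- 80 left
V2 y: intersect with XZ mask (9 set) -- 34 left

|visual hull| = 34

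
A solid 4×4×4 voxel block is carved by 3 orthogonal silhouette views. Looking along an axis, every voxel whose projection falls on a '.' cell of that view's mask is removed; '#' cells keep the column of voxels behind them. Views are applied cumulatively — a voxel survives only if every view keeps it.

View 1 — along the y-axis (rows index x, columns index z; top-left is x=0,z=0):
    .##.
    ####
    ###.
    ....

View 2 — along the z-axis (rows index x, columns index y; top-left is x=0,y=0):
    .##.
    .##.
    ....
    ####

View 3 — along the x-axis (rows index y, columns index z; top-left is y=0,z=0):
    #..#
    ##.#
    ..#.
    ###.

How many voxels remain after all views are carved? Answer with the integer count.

remaining voxels: 6

initial block: 4^3 = 64
carve view 1 (along y, XZ-mask fill 9/16): 36 voxels remain
carve view 2 (along z, XY-mask fill 8/16): 12 voxels remain
carve view 3 (along x, YZ-mask fill 9/16): 6 voxels remain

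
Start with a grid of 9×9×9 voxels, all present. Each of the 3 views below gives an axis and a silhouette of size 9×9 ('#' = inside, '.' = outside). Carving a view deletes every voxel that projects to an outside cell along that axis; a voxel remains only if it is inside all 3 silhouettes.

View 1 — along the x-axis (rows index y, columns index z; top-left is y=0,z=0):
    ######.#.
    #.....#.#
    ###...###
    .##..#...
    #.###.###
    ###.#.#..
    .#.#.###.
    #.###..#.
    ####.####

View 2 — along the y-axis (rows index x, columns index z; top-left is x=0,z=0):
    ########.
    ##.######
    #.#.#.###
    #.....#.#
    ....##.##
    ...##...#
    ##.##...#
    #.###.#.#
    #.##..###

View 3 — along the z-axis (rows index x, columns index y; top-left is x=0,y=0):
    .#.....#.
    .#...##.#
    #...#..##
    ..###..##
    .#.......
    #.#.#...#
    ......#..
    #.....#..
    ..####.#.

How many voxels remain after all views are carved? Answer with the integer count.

voxel count = 91

start: 9×9×9 = 729 voxels
after view 1 [x-axis, 49 of 81 cells solid] → remaining = 441
after view 2 [y-axis, 49 of 81 cells solid] → remaining = 263
after view 3 [z-axis, 28 of 81 cells solid] → remaining = 91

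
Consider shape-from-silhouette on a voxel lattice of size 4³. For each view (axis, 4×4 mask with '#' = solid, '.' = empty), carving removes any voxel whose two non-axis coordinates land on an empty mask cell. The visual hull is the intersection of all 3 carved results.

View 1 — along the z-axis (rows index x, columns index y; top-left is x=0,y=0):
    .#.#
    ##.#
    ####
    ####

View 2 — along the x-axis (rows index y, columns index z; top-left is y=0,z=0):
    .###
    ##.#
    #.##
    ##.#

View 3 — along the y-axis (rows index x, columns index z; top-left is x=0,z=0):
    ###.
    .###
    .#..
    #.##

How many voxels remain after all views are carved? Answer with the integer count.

before carving: 64 voxels (4×4×4)
V1 z: intersect with XY mask (13 set) -- 52 left
V2 x: intersect with YZ mask (12 set) -- 39 left
V3 y: intersect with XZ mask (10 set) -- 23 left

|visual hull| = 23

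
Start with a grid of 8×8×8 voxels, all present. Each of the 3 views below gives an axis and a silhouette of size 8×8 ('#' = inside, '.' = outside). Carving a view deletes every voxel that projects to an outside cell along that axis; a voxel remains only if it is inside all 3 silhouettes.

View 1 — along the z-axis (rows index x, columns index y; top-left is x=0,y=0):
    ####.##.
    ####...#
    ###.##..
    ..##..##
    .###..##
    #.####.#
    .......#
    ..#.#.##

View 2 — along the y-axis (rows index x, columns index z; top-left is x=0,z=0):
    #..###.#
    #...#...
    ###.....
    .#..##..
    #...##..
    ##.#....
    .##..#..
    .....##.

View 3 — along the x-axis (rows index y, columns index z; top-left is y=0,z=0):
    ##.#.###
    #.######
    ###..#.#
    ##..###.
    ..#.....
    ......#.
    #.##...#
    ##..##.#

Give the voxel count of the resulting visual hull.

|visual hull| = 67

before carving: 512 voxels (8×8×8)
after view 1 [z-axis, 36 of 64 cells solid] → remaining = 288
after view 2 [y-axis, 24 of 64 cells solid] → remaining = 111
after view 3 [x-axis, 34 of 64 cells solid] → remaining = 67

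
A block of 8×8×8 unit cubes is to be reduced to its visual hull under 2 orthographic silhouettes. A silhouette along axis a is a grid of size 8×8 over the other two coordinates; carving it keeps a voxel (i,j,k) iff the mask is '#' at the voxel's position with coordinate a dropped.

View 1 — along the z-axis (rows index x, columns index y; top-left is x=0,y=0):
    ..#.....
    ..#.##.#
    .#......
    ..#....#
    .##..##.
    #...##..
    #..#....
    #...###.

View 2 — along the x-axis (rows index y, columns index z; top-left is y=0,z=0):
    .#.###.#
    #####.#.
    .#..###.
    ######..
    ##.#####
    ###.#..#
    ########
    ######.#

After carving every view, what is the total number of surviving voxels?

120 voxels

start: 8×8×8 = 512 voxels
V1 z: intersect with XY mask (21 set) -- 168 left
V2 x: intersect with YZ mask (48 set) -- 120 left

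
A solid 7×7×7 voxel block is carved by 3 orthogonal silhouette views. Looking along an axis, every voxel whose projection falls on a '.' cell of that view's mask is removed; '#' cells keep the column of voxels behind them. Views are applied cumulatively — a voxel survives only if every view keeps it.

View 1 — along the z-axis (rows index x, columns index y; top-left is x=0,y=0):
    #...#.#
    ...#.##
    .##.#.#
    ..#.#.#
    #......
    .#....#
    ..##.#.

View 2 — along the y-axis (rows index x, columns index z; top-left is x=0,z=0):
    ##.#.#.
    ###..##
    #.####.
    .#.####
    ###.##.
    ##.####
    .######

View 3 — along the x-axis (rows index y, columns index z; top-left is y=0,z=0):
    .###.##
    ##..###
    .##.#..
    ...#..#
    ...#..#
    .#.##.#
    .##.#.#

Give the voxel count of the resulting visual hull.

initial block: 7^3 = 343
V1 z: intersect with XY mask (19 set) -- 133 left
V2 y: intersect with XZ mask (36 set) -- 97 left
V3 x: intersect with YZ mask (25 set) -- 46 left

voxel count = 46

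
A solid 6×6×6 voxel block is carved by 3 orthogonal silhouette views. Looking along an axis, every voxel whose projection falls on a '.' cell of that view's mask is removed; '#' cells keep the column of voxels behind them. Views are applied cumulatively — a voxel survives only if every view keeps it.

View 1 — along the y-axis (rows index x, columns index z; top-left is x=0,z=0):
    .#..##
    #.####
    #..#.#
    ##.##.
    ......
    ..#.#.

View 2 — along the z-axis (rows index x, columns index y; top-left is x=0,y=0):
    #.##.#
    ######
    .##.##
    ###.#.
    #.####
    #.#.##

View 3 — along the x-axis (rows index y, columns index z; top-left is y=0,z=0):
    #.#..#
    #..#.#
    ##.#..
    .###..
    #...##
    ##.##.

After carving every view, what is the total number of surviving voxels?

start: 6×6×6 = 216 voxels
step 1: project along y, AND mask (17/36) → |grid| = 102
step 2: project along z, AND mask (27/36) → |grid| = 78
step 3: project along x, AND mask (19/36) → |grid| = 41

41 voxels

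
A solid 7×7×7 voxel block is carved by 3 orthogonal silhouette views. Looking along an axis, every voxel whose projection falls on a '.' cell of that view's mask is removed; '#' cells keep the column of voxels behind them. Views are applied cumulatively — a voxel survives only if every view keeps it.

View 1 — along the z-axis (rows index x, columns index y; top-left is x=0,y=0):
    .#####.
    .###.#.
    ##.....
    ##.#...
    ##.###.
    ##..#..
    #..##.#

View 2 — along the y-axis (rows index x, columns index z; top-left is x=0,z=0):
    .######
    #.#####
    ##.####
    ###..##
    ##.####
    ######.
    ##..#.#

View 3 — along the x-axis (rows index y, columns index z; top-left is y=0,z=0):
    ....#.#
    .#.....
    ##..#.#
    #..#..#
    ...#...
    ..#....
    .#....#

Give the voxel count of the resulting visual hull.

start: 7×7×7 = 343 voxels
step 1: project along z, AND mask (26/49) → |grid| = 182
step 2: project along y, AND mask (39/49) → |grid| = 145
step 3: project along x, AND mask (14/49) → |grid| = 38

voxel count = 38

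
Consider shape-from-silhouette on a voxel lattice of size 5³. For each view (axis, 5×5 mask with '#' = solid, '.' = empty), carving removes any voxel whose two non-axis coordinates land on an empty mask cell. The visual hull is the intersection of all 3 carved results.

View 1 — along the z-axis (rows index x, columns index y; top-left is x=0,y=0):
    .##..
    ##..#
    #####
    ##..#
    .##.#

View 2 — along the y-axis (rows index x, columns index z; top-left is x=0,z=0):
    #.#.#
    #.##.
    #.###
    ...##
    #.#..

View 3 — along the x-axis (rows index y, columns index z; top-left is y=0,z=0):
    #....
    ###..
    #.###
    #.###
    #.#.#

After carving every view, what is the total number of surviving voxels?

remaining voxels: 31

start: 5×5×5 = 125 voxels
after view 1 [z-axis, 16 of 25 cells solid] → remaining = 80
after view 2 [y-axis, 14 of 25 cells solid] → remaining = 47
after view 3 [x-axis, 15 of 25 cells solid] → remaining = 31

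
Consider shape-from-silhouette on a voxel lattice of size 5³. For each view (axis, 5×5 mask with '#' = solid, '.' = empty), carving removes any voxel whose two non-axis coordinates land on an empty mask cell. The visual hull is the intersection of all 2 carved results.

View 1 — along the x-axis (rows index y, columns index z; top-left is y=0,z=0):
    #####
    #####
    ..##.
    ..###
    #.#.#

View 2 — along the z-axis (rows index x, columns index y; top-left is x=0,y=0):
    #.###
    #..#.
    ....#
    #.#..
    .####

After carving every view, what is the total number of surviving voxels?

|visual hull| = 44

full grid |V| = 125
V1 x: intersect with YZ mask (18 set) -- 90 left
V2 z: intersect with XY mask (13 set) -- 44 left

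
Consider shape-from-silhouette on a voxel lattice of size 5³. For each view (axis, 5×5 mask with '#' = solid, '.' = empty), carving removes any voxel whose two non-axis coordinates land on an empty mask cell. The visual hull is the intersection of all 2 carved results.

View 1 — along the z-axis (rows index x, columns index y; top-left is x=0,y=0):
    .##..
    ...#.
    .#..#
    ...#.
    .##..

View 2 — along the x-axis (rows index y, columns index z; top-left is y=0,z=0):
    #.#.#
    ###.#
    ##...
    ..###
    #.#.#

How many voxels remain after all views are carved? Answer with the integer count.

voxel count = 25

full grid |V| = 125
step 1: project along z, AND mask (8/25) → |grid| = 40
step 2: project along x, AND mask (15/25) → |grid| = 25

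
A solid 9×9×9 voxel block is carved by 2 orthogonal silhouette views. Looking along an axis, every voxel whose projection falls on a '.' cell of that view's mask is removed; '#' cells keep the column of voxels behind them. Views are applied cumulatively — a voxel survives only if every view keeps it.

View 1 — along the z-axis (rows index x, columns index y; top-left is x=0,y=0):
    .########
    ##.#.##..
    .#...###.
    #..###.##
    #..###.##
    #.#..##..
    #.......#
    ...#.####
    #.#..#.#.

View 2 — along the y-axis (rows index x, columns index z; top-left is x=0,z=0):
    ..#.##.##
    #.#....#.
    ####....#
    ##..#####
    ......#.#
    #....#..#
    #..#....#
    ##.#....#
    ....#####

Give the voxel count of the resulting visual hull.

187 voxels

before carving: 729 voxels (9×9×9)
carve view 1 (along z, XY-mask fill 44/81): 396 voxels remain
carve view 2 (along y, XZ-mask fill 37/81): 187 voxels remain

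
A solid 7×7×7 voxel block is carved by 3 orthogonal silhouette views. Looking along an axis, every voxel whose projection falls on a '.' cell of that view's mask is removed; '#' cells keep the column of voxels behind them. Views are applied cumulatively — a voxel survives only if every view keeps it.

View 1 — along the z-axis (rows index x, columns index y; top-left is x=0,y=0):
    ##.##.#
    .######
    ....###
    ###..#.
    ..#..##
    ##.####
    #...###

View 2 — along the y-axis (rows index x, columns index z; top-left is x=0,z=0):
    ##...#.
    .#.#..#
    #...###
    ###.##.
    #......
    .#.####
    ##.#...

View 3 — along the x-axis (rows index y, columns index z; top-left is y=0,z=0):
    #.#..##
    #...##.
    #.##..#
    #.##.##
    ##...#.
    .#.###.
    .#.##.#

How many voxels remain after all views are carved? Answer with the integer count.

before carving: 343 voxels (7×7×7)
V1 z: intersect with XY mask (31 set) -- 217 left
V2 y: intersect with XZ mask (24 set) -- 110 left
V3 x: intersect with YZ mask (27 set) -- 62 left

62 voxels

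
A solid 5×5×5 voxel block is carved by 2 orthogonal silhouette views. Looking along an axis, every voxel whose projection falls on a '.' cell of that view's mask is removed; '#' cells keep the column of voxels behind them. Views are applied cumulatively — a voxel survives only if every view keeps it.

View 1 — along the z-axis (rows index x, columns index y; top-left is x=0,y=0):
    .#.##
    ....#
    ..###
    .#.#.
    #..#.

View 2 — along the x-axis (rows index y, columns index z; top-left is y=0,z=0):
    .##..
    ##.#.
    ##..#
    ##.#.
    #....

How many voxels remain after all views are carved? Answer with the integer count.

before carving: 125 voxels (5×5×5)
V1 z: intersect with XY mask (11 set) -- 55 left
V2 x: intersect with YZ mask (12 set) -- 26 left

voxel count = 26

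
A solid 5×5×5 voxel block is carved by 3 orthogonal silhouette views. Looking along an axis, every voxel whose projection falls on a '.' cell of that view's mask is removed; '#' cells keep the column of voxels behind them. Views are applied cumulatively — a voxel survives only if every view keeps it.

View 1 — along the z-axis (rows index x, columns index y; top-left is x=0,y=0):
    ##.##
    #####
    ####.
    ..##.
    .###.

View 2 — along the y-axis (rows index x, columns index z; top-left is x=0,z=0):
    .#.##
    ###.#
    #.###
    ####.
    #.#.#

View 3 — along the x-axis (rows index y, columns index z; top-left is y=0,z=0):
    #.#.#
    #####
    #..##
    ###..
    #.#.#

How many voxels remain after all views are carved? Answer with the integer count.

45 voxels

start: 5×5×5 = 125 voxels
carve view 1 (along z, XY-mask fill 18/25): 90 voxels remain
carve view 2 (along y, XZ-mask fill 18/25): 65 voxels remain
carve view 3 (along x, YZ-mask fill 17/25): 45 voxels remain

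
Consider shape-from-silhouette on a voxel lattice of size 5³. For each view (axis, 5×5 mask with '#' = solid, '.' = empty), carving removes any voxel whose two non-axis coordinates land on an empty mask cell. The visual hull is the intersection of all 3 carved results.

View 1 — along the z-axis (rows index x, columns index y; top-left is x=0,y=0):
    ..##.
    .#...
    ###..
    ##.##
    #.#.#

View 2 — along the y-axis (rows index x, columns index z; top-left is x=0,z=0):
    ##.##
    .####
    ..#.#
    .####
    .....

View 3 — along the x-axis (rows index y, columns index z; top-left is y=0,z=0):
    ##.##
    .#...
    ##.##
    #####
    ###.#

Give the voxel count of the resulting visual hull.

start: 5×5×5 = 125 voxels
step 1: project along z, AND mask (13/25) → |grid| = 65
step 2: project along y, AND mask (14/25) → |grid| = 34
step 3: project along x, AND mask (18/25) → |grid| = 22

remaining voxels: 22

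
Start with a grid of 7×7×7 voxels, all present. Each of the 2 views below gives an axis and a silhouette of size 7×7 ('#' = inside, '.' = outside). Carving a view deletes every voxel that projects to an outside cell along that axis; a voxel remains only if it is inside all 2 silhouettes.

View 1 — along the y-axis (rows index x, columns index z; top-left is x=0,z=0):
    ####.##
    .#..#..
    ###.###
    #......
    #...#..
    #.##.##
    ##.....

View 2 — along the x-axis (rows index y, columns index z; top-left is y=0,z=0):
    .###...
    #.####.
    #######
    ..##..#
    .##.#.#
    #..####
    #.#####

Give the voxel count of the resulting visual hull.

voxel count = 108

before carving: 343 voxels (7×7×7)
V1 y: intersect with XZ mask (24 set) -- 168 left
V2 x: intersect with YZ mask (33 set) -- 108 left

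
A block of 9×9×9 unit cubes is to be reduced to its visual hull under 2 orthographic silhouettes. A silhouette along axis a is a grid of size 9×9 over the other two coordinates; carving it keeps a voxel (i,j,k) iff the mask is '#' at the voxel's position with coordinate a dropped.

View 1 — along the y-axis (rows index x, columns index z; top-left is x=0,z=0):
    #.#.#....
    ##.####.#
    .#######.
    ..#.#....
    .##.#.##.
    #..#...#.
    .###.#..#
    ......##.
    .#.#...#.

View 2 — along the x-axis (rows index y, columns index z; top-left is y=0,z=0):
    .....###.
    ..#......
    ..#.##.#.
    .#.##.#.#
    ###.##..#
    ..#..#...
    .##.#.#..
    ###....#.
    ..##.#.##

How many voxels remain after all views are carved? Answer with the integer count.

before carving: 729 voxels (9×9×9)
  1. axis=1 (XZ plane), |mask|=37  ⇒  voxels=333
  2. axis=0 (YZ plane), |mask|=34  ⇒  voxels=144

voxel count = 144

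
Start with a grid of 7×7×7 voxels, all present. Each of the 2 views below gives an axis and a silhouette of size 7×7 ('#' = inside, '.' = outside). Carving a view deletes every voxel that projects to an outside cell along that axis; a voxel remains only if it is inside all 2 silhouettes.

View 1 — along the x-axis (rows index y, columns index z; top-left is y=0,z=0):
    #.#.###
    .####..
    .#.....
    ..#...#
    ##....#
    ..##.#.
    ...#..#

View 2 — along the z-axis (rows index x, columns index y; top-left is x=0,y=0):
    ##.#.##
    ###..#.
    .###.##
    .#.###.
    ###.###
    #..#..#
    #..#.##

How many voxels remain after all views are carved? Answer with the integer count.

|visual hull| = 92

start: 7×7×7 = 343 voxels
[1] x-view keeps 20 columns → grid now 140
[2] z-view keeps 31 columns → grid now 92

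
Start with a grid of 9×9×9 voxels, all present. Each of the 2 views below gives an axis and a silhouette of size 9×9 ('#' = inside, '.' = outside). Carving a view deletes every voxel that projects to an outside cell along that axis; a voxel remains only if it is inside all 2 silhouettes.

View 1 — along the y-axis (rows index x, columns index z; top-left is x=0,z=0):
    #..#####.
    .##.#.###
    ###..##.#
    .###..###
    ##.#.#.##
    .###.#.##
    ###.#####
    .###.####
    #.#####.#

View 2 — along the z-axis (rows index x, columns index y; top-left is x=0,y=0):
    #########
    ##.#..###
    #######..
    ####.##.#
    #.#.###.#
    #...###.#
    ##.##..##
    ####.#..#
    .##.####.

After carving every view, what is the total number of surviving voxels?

remaining voxels: 372

initial block: 9^3 = 729
after view 1 [y-axis, 58 of 81 cells solid] → remaining = 522
after view 2 [z-axis, 58 of 81 cells solid] → remaining = 372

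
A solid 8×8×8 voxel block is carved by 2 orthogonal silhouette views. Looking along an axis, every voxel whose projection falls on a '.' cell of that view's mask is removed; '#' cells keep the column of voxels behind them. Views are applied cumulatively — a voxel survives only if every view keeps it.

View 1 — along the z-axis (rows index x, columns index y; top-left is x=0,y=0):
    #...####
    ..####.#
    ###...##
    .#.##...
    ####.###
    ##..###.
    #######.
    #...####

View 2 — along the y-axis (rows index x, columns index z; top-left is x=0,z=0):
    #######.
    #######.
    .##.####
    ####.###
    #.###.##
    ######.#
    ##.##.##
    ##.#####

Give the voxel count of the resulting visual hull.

full grid |V| = 512
after view 1 [z-axis, 42 of 64 cells solid] → remaining = 336
after view 2 [y-axis, 53 of 64 cells solid] → remaining = 275

|visual hull| = 275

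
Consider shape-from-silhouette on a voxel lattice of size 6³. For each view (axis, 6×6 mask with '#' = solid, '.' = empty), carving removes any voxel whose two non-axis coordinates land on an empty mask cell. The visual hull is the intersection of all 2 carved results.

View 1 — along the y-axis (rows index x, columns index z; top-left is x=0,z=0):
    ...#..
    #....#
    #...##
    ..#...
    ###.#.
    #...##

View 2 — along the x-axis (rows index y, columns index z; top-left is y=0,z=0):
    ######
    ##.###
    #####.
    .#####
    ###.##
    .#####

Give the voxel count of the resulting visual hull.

full grid |V| = 216
carve view 1 (along y, XZ-mask fill 14/36): 84 voxels remain
carve view 2 (along x, YZ-mask fill 31/36): 70 voxels remain

remaining voxels: 70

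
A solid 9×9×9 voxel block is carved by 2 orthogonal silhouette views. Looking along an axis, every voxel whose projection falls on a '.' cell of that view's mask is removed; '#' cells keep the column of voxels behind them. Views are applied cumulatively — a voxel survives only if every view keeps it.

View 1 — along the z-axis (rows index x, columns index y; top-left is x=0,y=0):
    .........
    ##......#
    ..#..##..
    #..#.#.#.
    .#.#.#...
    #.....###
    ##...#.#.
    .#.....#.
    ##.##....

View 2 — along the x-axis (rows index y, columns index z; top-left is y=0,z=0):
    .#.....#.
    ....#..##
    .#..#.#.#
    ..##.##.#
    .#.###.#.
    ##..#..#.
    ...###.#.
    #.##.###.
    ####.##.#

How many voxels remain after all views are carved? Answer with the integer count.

start: 9×9×9 = 729 voxels
V1 z: intersect with XY mask (27 set) -- 243 left
V2 x: intersect with YZ mask (40 set) -- 111 left

remaining voxels: 111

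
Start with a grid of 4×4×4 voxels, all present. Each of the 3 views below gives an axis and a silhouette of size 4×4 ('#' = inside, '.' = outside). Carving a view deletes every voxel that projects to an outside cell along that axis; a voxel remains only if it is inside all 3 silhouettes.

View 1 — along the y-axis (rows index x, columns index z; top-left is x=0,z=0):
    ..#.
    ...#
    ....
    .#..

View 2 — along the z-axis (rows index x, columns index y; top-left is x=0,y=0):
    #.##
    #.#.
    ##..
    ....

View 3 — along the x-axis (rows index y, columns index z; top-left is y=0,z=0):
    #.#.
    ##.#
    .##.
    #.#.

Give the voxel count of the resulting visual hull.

full grid |V| = 64
  1. axis=1 (XZ plane), |mask|=3  ⇒  voxels=12
  2. axis=2 (XY plane), |mask|=7  ⇒  voxels=5
  3. axis=0 (YZ plane), |mask|=9  ⇒  voxels=3

3 voxels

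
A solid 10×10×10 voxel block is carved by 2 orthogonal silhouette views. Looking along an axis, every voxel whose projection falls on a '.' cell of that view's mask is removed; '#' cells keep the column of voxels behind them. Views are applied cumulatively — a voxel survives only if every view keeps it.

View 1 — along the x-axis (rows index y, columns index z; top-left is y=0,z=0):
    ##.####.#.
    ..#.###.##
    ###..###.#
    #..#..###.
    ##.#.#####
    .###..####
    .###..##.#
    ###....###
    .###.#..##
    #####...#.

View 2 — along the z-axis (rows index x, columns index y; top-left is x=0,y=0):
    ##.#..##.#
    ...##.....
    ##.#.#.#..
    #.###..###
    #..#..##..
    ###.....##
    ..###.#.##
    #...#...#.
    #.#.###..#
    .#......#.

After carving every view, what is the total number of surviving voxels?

293 voxels

before carving: 1000 voxels (10×10×10)
after view 1 [x-axis, 64 of 100 cells solid] → remaining = 640
after view 2 [z-axis, 46 of 100 cells solid] → remaining = 293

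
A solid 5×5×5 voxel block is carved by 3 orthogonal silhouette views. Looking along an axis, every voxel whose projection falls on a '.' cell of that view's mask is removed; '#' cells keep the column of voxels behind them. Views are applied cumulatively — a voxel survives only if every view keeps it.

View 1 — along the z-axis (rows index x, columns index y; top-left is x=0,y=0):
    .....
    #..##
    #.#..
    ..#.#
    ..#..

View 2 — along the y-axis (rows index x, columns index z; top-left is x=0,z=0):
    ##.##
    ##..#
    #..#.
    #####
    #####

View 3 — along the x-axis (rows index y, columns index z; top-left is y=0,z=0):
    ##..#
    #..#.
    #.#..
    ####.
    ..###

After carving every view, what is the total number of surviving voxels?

before carving: 125 voxels (5×5×5)
[1] z-view keeps 8 columns → grid now 40
[2] y-view keeps 19 columns → grid now 28
[3] x-view keeps 14 columns → grid now 15

15 voxels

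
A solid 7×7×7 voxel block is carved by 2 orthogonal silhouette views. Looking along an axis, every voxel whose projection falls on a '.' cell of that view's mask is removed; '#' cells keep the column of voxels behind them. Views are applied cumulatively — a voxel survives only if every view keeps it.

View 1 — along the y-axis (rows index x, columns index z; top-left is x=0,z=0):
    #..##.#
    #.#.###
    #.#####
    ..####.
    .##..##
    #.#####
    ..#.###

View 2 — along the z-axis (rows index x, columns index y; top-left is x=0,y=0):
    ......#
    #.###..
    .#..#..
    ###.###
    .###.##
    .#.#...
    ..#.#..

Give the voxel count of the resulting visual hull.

full grid |V| = 343
step 1: project along y, AND mask (33/49) → |grid| = 231
step 2: project along z, AND mask (22/49) → |grid| = 100

|visual hull| = 100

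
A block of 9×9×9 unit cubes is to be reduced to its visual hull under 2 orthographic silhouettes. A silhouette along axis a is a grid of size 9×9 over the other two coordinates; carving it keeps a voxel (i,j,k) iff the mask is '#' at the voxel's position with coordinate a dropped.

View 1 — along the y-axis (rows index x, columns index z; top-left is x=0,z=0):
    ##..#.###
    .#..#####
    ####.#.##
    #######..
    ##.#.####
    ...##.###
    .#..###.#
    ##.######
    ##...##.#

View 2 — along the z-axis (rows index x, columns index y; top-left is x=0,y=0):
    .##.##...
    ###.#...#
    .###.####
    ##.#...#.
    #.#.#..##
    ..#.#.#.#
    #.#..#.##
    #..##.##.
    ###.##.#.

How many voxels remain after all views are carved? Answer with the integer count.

remaining voxels: 281

full grid |V| = 729
carve view 1 (along y, XZ-mask fill 56/81): 504 voxels remain
carve view 2 (along z, XY-mask fill 45/81): 281 voxels remain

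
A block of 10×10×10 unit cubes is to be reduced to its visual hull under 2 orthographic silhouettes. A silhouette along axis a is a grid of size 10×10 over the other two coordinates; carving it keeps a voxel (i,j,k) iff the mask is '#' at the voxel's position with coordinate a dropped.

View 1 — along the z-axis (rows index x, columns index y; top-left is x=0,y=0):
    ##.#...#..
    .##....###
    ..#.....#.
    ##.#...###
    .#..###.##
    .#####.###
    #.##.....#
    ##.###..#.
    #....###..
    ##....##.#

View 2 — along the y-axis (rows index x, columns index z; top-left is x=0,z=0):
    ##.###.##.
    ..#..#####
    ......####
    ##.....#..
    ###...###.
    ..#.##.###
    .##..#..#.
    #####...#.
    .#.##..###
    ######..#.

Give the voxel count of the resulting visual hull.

start: 10×10×10 = 1000 voxels
step 1: project along z, AND mask (50/100) → |grid| = 500
step 2: project along y, AND mask (55/100) → |grid| = 279

279 voxels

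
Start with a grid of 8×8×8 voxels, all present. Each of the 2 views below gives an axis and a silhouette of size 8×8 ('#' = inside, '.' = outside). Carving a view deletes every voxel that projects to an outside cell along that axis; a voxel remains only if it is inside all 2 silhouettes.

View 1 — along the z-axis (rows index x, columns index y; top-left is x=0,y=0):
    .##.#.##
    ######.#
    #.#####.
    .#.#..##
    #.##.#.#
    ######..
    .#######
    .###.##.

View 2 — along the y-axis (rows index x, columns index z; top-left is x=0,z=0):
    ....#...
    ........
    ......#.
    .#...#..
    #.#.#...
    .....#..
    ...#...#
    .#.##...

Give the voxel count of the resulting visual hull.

voxel count = 69

full grid |V| = 512
  1. axis=2 (XY plane), |mask|=45  ⇒  voxels=360
  2. axis=1 (XZ plane), |mask|=13  ⇒  voxels=69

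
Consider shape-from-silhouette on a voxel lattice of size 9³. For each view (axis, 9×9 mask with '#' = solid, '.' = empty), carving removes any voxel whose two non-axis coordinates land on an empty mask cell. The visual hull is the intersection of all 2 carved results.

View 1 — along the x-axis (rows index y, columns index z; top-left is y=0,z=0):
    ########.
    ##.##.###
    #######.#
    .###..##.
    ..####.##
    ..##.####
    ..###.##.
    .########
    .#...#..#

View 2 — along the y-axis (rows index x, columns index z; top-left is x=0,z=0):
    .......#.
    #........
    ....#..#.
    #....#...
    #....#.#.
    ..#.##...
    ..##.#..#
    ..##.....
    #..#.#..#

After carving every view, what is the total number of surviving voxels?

|visual hull| = 132

before carving: 729 voxels (9×9×9)
step 1: project along x, AND mask (56/81) → |grid| = 504
step 2: project along y, AND mask (22/81) → |grid| = 132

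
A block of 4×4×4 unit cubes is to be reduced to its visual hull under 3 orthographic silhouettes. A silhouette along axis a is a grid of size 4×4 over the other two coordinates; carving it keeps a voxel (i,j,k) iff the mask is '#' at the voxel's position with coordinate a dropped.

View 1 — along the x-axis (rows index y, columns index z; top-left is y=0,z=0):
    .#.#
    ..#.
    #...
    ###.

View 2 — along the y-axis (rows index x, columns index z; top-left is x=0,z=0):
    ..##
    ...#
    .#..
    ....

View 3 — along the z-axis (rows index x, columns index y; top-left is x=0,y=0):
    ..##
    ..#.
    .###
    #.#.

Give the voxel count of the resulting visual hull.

full grid |V| = 64
V1 x: intersect with YZ mask (7 set) -- 28 left
V2 y: intersect with XZ mask (4 set) -- 6 left
V3 z: intersect with XY mask (8 set) -- 2 left

remaining voxels: 2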